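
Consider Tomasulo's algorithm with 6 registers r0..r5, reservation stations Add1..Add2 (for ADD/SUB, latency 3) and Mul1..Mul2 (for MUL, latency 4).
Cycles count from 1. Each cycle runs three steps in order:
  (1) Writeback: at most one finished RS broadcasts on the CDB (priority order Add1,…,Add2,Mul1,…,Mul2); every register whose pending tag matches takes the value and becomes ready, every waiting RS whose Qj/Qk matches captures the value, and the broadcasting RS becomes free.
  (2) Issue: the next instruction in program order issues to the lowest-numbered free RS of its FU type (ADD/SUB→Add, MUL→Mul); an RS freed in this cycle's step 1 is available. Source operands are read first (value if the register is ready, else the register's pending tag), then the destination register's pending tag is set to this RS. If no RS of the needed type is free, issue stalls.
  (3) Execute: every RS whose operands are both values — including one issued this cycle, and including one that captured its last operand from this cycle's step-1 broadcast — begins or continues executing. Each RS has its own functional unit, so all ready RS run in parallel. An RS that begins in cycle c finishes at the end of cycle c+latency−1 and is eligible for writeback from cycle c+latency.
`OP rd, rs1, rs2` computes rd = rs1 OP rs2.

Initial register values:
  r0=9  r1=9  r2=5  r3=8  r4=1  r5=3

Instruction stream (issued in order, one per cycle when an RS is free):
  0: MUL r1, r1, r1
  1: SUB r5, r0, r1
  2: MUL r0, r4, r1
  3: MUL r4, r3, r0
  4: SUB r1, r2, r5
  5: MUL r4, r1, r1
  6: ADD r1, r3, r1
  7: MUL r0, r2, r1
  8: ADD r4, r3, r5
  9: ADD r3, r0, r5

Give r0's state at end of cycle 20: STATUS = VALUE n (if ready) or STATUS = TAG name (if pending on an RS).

STATUS = VALUE 425

  c1: issue MUL r1<-Mul1  regs: r0:9,r1:Mul1,r2:5,r3:8,r4:1,r5:3
  c2: issue SUB r5<-Add1  regs: r0:9,r1:Mul1,r2:5,r3:8,r4:1,r5:Add1
  c3: issue MUL r0<-Mul2  regs: r0:Mul2,r1:Mul1,r2:5,r3:8,r4:1,r5:Add1
  c4: stall  regs: r0:Mul2,r1:Mul1,r2:5,r3:8,r4:1,r5:Add1
  c5: CDB Mul1=81; issue MUL r4<-Mul1  regs: r0:Mul2,r1:81,r2:5,r3:8,r4:Mul1,r5:Add1
  c6: issue SUB r1<-Add2  regs: r0:Mul2,r1:Add2,r2:5,r3:8,r4:Mul1,r5:Add1
  c7: stall  regs: r0:Mul2,r1:Add2,r2:5,r3:8,r4:Mul1,r5:Add1
  c8: CDB Add1=-72; stall  regs: r0:Mul2,r1:Add2,r2:5,r3:8,r4:Mul1,r5:-72
  c9: CDB Mul2=81; issue MUL r4<-Mul2  regs: r0:81,r1:Add2,r2:5,r3:8,r4:Mul2,r5:-72
  c10: issue ADD r1<-Add1  regs: r0:81,r1:Add1,r2:5,r3:8,r4:Mul2,r5:-72
  c11: CDB Add2=77; stall  regs: r0:81,r1:Add1,r2:5,r3:8,r4:Mul2,r5:-72
  c12: stall  regs: r0:81,r1:Add1,r2:5,r3:8,r4:Mul2,r5:-72
  c13: CDB Mul1=648; issue MUL r0<-Mul1  regs: r0:Mul1,r1:Add1,r2:5,r3:8,r4:Mul2,r5:-72
  c14: CDB Add1=85; issue ADD r4<-Add1  regs: r0:Mul1,r1:85,r2:5,r3:8,r4:Add1,r5:-72
  c15: CDB Mul2=5929; issue ADD r3<-Add2  regs: r0:Mul1,r1:85,r2:5,r3:Add2,r4:Add1,r5:-72
  c16: -  regs: r0:Mul1,r1:85,r2:5,r3:Add2,r4:Add1,r5:-72
  c17: CDB Add1=-64  regs: r0:Mul1,r1:85,r2:5,r3:Add2,r4:-64,r5:-72
  c18: CDB Mul1=425  regs: r0:425,r1:85,r2:5,r3:Add2,r4:-64,r5:-72
  c19: -  regs: r0:425,r1:85,r2:5,r3:Add2,r4:-64,r5:-72
  c20: -  regs: r0:425,r1:85,r2:5,r3:Add2,r4:-64,r5:-72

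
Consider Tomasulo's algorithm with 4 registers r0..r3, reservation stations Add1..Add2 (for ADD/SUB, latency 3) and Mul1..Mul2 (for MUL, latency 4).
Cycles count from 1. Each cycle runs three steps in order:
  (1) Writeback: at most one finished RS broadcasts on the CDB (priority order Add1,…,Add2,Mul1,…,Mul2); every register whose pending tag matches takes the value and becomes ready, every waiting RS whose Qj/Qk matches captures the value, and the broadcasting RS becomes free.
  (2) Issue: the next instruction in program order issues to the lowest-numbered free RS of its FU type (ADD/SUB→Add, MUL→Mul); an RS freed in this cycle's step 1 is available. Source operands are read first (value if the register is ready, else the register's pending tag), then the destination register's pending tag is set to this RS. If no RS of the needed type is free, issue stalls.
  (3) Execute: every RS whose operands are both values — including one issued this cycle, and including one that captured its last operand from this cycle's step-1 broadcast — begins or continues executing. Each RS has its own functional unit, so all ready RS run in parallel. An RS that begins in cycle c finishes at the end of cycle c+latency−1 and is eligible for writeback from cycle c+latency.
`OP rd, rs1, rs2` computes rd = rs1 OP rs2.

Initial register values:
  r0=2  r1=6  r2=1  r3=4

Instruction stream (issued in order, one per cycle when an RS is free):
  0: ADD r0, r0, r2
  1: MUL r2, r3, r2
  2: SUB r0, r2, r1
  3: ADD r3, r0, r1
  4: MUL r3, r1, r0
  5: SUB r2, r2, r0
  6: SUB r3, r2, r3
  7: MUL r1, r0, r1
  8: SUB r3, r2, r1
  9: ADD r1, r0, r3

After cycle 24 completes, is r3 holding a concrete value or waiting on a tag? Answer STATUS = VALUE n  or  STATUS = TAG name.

STATUS = VALUE 18

cycle 1: issue ADD r0<-Add1 // r0:Add1,r1:6,r2:1,r3:4
cycle 2: issue MUL r2<-Mul1 // r0:Add1,r1:6,r2:Mul1,r3:4
cycle 3: issue SUB r0<-Add2 // r0:Add2,r1:6,r2:Mul1,r3:4
cycle 4: CDB Add1=3; issue ADD r3<-Add1 // r0:Add2,r1:6,r2:Mul1,r3:Add1
cycle 5: issue MUL r3<-Mul2 // r0:Add2,r1:6,r2:Mul1,r3:Mul2
cycle 6: CDB Mul1=4; stall // r0:Add2,r1:6,r2:4,r3:Mul2
cycle 7: stall // r0:Add2,r1:6,r2:4,r3:Mul2
cycle 8: stall // r0:Add2,r1:6,r2:4,r3:Mul2
cycle 9: CDB Add2=-2; issue SUB r2<-Add2 // r0:-2,r1:6,r2:Add2,r3:Mul2
cycle 10: stall // r0:-2,r1:6,r2:Add2,r3:Mul2
cycle 11: stall // r0:-2,r1:6,r2:Add2,r3:Mul2
cycle 12: CDB Add1=4; issue SUB r3<-Add1 // r0:-2,r1:6,r2:Add2,r3:Add1
cycle 13: CDB Add2=6; issue MUL r1<-Mul1 // r0:-2,r1:Mul1,r2:6,r3:Add1
cycle 14: CDB Mul2=-12; issue SUB r3<-Add2 // r0:-2,r1:Mul1,r2:6,r3:Add2
cycle 15: stall // r0:-2,r1:Mul1,r2:6,r3:Add2
cycle 16: stall // r0:-2,r1:Mul1,r2:6,r3:Add2
cycle 17: CDB Add1=18; issue ADD r1<-Add1 // r0:-2,r1:Add1,r2:6,r3:Add2
cycle 18: CDB Mul1=-12 // r0:-2,r1:Add1,r2:6,r3:Add2
cycle 19: - // r0:-2,r1:Add1,r2:6,r3:Add2
cycle 20: - // r0:-2,r1:Add1,r2:6,r3:Add2
cycle 21: CDB Add2=18 // r0:-2,r1:Add1,r2:6,r3:18
cycle 22: - // r0:-2,r1:Add1,r2:6,r3:18
cycle 23: - // r0:-2,r1:Add1,r2:6,r3:18
cycle 24: CDB Add1=16 // r0:-2,r1:16,r2:6,r3:18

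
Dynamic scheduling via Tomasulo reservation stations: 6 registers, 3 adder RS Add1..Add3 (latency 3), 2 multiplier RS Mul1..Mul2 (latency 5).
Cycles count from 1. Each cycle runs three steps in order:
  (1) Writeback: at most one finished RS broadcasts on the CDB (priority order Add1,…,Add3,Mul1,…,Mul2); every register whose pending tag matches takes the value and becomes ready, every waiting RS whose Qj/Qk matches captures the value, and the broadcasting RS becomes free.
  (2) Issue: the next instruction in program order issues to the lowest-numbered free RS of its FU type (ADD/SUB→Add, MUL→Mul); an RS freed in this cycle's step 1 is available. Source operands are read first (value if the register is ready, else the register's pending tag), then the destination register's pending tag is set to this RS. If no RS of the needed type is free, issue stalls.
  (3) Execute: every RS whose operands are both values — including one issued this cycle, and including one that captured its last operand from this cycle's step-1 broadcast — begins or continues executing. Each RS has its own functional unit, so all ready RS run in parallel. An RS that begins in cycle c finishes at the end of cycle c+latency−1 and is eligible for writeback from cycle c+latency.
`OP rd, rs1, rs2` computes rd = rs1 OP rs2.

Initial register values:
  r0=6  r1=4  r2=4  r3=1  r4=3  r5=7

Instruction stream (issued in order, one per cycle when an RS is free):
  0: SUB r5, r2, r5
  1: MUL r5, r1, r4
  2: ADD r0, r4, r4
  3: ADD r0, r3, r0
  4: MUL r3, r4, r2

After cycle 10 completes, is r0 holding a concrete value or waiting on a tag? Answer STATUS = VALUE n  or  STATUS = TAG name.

STATUS = VALUE 7

  c1: issue SUB r5<-Add1  regs: r0:6,r1:4,r2:4,r3:1,r4:3,r5:Add1
  c2: issue MUL r5<-Mul1  regs: r0:6,r1:4,r2:4,r3:1,r4:3,r5:Mul1
  c3: issue ADD r0<-Add2  regs: r0:Add2,r1:4,r2:4,r3:1,r4:3,r5:Mul1
  c4: CDB Add1=-3; issue ADD r0<-Add1  regs: r0:Add1,r1:4,r2:4,r3:1,r4:3,r5:Mul1
  c5: issue MUL r3<-Mul2  regs: r0:Add1,r1:4,r2:4,r3:Mul2,r4:3,r5:Mul1
  c6: CDB Add2=6  regs: r0:Add1,r1:4,r2:4,r3:Mul2,r4:3,r5:Mul1
  c7: CDB Mul1=12  regs: r0:Add1,r1:4,r2:4,r3:Mul2,r4:3,r5:12
  c8: -  regs: r0:Add1,r1:4,r2:4,r3:Mul2,r4:3,r5:12
  c9: CDB Add1=7  regs: r0:7,r1:4,r2:4,r3:Mul2,r4:3,r5:12
  c10: CDB Mul2=12  regs: r0:7,r1:4,r2:4,r3:12,r4:3,r5:12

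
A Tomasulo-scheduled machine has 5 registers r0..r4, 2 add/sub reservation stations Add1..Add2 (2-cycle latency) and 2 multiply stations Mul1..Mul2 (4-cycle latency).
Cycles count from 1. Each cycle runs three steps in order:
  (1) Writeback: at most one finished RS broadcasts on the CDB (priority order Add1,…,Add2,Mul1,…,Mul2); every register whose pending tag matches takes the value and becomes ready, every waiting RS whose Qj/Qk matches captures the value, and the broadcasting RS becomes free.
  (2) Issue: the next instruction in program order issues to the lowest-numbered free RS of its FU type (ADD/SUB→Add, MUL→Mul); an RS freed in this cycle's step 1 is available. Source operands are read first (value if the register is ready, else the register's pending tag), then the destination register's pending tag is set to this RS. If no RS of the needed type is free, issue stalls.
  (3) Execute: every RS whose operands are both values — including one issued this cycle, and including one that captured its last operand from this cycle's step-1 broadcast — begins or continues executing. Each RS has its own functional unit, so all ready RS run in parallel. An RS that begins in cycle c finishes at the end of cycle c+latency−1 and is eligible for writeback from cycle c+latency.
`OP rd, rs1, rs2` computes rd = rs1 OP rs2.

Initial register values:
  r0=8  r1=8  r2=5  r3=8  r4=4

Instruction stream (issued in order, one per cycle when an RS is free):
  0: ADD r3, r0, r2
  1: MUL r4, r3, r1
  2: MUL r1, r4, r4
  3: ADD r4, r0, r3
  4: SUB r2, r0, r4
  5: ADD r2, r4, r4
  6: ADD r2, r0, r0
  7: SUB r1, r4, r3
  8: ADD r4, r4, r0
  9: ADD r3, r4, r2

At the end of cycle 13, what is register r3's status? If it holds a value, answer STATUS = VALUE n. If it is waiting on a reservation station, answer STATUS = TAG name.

  c1: issue ADD r3<-Add1  regs: r0:8,r1:8,r2:5,r3:Add1,r4:4
  c2: issue MUL r4<-Mul1  regs: r0:8,r1:8,r2:5,r3:Add1,r4:Mul1
  c3: CDB Add1=13; issue MUL r1<-Mul2  regs: r0:8,r1:Mul2,r2:5,r3:13,r4:Mul1
  c4: issue ADD r4<-Add1  regs: r0:8,r1:Mul2,r2:5,r3:13,r4:Add1
  c5: issue SUB r2<-Add2  regs: r0:8,r1:Mul2,r2:Add2,r3:13,r4:Add1
  c6: CDB Add1=21; issue ADD r2<-Add1  regs: r0:8,r1:Mul2,r2:Add1,r3:13,r4:21
  c7: CDB Mul1=104; stall  regs: r0:8,r1:Mul2,r2:Add1,r3:13,r4:21
  c8: CDB Add1=42; issue ADD r2<-Add1  regs: r0:8,r1:Mul2,r2:Add1,r3:13,r4:21
  c9: CDB Add2=-13; issue SUB r1<-Add2  regs: r0:8,r1:Add2,r2:Add1,r3:13,r4:21
  c10: CDB Add1=16; issue ADD r4<-Add1  regs: r0:8,r1:Add2,r2:16,r3:13,r4:Add1
  c11: CDB Add2=8; issue ADD r3<-Add2  regs: r0:8,r1:8,r2:16,r3:Add2,r4:Add1
  c12: CDB Add1=29  regs: r0:8,r1:8,r2:16,r3:Add2,r4:29
  c13: CDB Mul2=10816  regs: r0:8,r1:8,r2:16,r3:Add2,r4:29

STATUS = TAG Add2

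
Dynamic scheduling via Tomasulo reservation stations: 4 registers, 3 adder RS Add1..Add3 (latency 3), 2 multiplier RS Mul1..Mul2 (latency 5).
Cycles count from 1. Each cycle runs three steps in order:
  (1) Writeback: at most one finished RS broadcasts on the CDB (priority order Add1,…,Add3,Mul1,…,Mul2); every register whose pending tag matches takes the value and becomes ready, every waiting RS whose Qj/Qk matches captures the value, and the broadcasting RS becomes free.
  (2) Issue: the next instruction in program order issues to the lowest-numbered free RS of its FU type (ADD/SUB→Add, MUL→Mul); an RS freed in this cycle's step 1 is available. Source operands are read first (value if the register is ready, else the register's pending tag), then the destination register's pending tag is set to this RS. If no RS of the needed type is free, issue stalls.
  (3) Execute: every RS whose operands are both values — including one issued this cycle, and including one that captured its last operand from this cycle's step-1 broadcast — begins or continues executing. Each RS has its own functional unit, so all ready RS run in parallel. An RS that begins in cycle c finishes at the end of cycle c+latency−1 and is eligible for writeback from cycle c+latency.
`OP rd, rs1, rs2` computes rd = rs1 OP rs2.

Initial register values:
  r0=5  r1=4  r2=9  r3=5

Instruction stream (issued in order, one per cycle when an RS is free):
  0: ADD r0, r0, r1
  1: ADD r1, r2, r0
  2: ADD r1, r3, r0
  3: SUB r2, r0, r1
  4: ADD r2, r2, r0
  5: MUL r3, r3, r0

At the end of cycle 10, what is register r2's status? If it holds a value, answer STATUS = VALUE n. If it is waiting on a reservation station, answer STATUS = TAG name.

STATUS = TAG Add2

c1: issue ADD r0<-Add1 | r0:Add1,r1:4,r2:9,r3:5
c2: issue ADD r1<-Add2 | r0:Add1,r1:Add2,r2:9,r3:5
c3: issue ADD r1<-Add3 | r0:Add1,r1:Add3,r2:9,r3:5
c4: CDB Add1=9; issue SUB r2<-Add1 | r0:9,r1:Add3,r2:Add1,r3:5
c5: stall | r0:9,r1:Add3,r2:Add1,r3:5
c6: stall | r0:9,r1:Add3,r2:Add1,r3:5
c7: CDB Add2=18; issue ADD r2<-Add2 | r0:9,r1:Add3,r2:Add2,r3:5
c8: CDB Add3=14; issue MUL r3<-Mul1 | r0:9,r1:14,r2:Add2,r3:Mul1
c9: - | r0:9,r1:14,r2:Add2,r3:Mul1
c10: - | r0:9,r1:14,r2:Add2,r3:Mul1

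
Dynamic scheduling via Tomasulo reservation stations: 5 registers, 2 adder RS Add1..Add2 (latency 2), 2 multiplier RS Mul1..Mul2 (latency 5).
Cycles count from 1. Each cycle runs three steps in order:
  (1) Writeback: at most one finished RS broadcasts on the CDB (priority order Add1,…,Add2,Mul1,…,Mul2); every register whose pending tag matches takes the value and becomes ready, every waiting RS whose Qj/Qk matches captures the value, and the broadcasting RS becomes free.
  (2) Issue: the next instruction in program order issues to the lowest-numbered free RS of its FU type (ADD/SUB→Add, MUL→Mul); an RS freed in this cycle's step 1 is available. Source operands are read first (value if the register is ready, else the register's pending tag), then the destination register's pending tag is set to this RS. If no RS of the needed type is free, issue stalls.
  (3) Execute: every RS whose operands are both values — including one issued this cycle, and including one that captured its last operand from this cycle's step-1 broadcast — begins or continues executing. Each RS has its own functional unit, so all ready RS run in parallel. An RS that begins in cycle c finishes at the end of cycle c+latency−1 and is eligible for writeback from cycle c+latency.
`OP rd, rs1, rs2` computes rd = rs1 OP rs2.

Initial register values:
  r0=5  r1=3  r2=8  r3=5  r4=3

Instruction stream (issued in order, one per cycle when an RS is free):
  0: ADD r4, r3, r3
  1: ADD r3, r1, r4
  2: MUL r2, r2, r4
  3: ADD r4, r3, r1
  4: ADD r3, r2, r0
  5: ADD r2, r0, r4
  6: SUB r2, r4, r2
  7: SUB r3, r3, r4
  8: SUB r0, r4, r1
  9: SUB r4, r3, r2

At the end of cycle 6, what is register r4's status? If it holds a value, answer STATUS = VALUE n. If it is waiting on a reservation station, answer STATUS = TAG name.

STATUS = TAG Add1

cycle 1: issue ADD r4<-Add1 // r0:5,r1:3,r2:8,r3:5,r4:Add1
cycle 2: issue ADD r3<-Add2 // r0:5,r1:3,r2:8,r3:Add2,r4:Add1
cycle 3: CDB Add1=10; issue MUL r2<-Mul1 // r0:5,r1:3,r2:Mul1,r3:Add2,r4:10
cycle 4: issue ADD r4<-Add1 // r0:5,r1:3,r2:Mul1,r3:Add2,r4:Add1
cycle 5: CDB Add2=13; issue ADD r3<-Add2 // r0:5,r1:3,r2:Mul1,r3:Add2,r4:Add1
cycle 6: stall // r0:5,r1:3,r2:Mul1,r3:Add2,r4:Add1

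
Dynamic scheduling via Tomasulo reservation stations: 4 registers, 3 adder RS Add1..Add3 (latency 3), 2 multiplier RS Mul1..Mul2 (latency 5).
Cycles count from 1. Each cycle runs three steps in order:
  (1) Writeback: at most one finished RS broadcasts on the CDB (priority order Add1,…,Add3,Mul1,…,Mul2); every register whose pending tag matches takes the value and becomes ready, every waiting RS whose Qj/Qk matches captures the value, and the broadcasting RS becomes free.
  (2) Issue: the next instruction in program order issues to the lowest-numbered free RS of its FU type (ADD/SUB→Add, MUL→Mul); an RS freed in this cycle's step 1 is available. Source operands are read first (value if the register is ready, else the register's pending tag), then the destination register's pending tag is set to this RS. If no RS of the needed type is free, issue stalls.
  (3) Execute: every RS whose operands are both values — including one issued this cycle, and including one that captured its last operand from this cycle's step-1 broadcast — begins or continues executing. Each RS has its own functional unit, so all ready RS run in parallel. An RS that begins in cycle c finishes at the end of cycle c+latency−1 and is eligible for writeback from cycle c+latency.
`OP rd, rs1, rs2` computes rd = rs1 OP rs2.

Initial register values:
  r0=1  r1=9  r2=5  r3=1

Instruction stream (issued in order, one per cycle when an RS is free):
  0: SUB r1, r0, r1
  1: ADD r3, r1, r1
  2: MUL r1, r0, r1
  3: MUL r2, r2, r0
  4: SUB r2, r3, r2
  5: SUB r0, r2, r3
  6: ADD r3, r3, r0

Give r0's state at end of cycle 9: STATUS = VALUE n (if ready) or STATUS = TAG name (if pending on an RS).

  c1: issue SUB r1<-Add1  regs: r0:1,r1:Add1,r2:5,r3:1
  c2: issue ADD r3<-Add2  regs: r0:1,r1:Add1,r2:5,r3:Add2
  c3: issue MUL r1<-Mul1  regs: r0:1,r1:Mul1,r2:5,r3:Add2
  c4: CDB Add1=-8; issue MUL r2<-Mul2  regs: r0:1,r1:Mul1,r2:Mul2,r3:Add2
  c5: issue SUB r2<-Add1  regs: r0:1,r1:Mul1,r2:Add1,r3:Add2
  c6: issue SUB r0<-Add3  regs: r0:Add3,r1:Mul1,r2:Add1,r3:Add2
  c7: CDB Add2=-16; issue ADD r3<-Add2  regs: r0:Add3,r1:Mul1,r2:Add1,r3:Add2
  c8: -  regs: r0:Add3,r1:Mul1,r2:Add1,r3:Add2
  c9: CDB Mul1=-8  regs: r0:Add3,r1:-8,r2:Add1,r3:Add2

STATUS = TAG Add3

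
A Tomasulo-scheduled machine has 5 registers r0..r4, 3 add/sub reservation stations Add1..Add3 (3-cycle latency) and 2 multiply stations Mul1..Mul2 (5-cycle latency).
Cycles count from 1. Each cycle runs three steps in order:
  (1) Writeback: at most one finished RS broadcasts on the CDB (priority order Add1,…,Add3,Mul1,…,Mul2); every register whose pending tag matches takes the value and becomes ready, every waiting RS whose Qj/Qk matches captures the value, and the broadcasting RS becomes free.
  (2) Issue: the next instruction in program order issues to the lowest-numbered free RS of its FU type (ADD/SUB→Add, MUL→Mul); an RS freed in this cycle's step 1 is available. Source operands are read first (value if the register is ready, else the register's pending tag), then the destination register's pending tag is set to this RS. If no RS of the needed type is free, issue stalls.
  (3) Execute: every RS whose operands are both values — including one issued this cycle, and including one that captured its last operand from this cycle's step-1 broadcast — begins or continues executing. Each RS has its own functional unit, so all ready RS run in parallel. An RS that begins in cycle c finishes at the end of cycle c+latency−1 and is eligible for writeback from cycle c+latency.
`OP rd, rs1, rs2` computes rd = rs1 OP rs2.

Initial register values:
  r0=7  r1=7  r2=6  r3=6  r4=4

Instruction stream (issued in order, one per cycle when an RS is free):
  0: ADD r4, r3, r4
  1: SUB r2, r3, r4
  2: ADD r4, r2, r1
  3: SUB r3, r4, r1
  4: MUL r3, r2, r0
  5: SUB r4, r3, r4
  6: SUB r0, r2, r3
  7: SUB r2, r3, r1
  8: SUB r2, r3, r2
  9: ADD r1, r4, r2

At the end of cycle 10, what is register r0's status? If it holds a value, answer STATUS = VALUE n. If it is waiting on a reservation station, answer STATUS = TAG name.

STATUS = TAG Add3

cycle 1: issue ADD r4<-Add1 // r0:7,r1:7,r2:6,r3:6,r4:Add1
cycle 2: issue SUB r2<-Add2 // r0:7,r1:7,r2:Add2,r3:6,r4:Add1
cycle 3: issue ADD r4<-Add3 // r0:7,r1:7,r2:Add2,r3:6,r4:Add3
cycle 4: CDB Add1=10; issue SUB r3<-Add1 // r0:7,r1:7,r2:Add2,r3:Add1,r4:Add3
cycle 5: issue MUL r3<-Mul1 // r0:7,r1:7,r2:Add2,r3:Mul1,r4:Add3
cycle 6: stall // r0:7,r1:7,r2:Add2,r3:Mul1,r4:Add3
cycle 7: CDB Add2=-4; issue SUB r4<-Add2 // r0:7,r1:7,r2:-4,r3:Mul1,r4:Add2
cycle 8: stall // r0:7,r1:7,r2:-4,r3:Mul1,r4:Add2
cycle 9: stall // r0:7,r1:7,r2:-4,r3:Mul1,r4:Add2
cycle 10: CDB Add3=3; issue SUB r0<-Add3 // r0:Add3,r1:7,r2:-4,r3:Mul1,r4:Add2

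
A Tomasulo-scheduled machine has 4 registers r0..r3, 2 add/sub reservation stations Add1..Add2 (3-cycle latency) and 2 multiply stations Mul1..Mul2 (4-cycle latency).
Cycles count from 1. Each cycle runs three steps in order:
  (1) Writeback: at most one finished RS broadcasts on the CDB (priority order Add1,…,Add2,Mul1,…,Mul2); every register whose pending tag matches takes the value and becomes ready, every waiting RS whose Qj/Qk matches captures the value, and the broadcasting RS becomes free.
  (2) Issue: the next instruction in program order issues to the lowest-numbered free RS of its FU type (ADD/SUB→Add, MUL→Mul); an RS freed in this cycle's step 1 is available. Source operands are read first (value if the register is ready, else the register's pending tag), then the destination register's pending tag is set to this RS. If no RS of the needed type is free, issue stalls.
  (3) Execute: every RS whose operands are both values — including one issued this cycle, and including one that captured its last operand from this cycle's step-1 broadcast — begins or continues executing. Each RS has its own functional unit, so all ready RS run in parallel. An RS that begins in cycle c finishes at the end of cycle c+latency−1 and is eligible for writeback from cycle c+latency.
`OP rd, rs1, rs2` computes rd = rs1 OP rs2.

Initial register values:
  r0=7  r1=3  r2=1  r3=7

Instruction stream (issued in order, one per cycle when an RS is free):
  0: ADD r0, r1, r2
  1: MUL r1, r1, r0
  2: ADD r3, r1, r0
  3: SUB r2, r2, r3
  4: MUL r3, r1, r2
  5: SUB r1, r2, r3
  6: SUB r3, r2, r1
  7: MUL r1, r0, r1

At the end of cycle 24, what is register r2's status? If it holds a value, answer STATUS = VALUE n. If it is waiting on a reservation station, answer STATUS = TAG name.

STATUS = VALUE -15

  c1: issue ADD r0<-Add1  regs: r0:Add1,r1:3,r2:1,r3:7
  c2: issue MUL r1<-Mul1  regs: r0:Add1,r1:Mul1,r2:1,r3:7
  c3: issue ADD r3<-Add2  regs: r0:Add1,r1:Mul1,r2:1,r3:Add2
  c4: CDB Add1=4; issue SUB r2<-Add1  regs: r0:4,r1:Mul1,r2:Add1,r3:Add2
  c5: issue MUL r3<-Mul2  regs: r0:4,r1:Mul1,r2:Add1,r3:Mul2
  c6: stall  regs: r0:4,r1:Mul1,r2:Add1,r3:Mul2
  c7: stall  regs: r0:4,r1:Mul1,r2:Add1,r3:Mul2
  c8: CDB Mul1=12; stall  regs: r0:4,r1:12,r2:Add1,r3:Mul2
  c9: stall  regs: r0:4,r1:12,r2:Add1,r3:Mul2
  c10: stall  regs: r0:4,r1:12,r2:Add1,r3:Mul2
  c11: CDB Add2=16; issue SUB r1<-Add2  regs: r0:4,r1:Add2,r2:Add1,r3:Mul2
  c12: stall  regs: r0:4,r1:Add2,r2:Add1,r3:Mul2
  c13: stall  regs: r0:4,r1:Add2,r2:Add1,r3:Mul2
  c14: CDB Add1=-15; issue SUB r3<-Add1  regs: r0:4,r1:Add2,r2:-15,r3:Add1
  c15: issue MUL r1<-Mul1  regs: r0:4,r1:Mul1,r2:-15,r3:Add1
  c16: -  regs: r0:4,r1:Mul1,r2:-15,r3:Add1
  c17: -  regs: r0:4,r1:Mul1,r2:-15,r3:Add1
  c18: CDB Mul2=-180  regs: r0:4,r1:Mul1,r2:-15,r3:Add1
  c19: -  regs: r0:4,r1:Mul1,r2:-15,r3:Add1
  c20: -  regs: r0:4,r1:Mul1,r2:-15,r3:Add1
  c21: CDB Add2=165  regs: r0:4,r1:Mul1,r2:-15,r3:Add1
  c22: -  regs: r0:4,r1:Mul1,r2:-15,r3:Add1
  c23: -  regs: r0:4,r1:Mul1,r2:-15,r3:Add1
  c24: CDB Add1=-180  regs: r0:4,r1:Mul1,r2:-15,r3:-180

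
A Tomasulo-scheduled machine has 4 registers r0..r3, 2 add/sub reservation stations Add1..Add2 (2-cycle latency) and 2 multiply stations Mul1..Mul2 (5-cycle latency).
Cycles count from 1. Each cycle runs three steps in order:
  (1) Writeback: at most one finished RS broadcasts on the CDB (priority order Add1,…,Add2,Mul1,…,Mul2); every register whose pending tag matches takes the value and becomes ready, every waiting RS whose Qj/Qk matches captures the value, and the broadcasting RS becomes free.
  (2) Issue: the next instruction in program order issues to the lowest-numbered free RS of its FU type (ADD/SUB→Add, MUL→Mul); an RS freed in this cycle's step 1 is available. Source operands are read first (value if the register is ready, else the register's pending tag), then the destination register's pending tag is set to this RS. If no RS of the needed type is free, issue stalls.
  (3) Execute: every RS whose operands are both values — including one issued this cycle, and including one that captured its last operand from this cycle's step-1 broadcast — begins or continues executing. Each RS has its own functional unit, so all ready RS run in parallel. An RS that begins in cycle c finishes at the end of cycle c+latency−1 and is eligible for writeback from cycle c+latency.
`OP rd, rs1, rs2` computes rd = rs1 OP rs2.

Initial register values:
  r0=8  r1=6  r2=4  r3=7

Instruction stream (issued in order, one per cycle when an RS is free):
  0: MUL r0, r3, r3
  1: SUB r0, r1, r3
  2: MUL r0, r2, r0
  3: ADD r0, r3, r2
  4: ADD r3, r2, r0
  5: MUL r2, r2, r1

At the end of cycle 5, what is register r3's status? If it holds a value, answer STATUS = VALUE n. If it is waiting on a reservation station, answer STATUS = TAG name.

STATUS = TAG Add2

cycle 1: issue MUL r0<-Mul1 // r0:Mul1,r1:6,r2:4,r3:7
cycle 2: issue SUB r0<-Add1 // r0:Add1,r1:6,r2:4,r3:7
cycle 3: issue MUL r0<-Mul2 // r0:Mul2,r1:6,r2:4,r3:7
cycle 4: CDB Add1=-1; issue ADD r0<-Add1 // r0:Add1,r1:6,r2:4,r3:7
cycle 5: issue ADD r3<-Add2 // r0:Add1,r1:6,r2:4,r3:Add2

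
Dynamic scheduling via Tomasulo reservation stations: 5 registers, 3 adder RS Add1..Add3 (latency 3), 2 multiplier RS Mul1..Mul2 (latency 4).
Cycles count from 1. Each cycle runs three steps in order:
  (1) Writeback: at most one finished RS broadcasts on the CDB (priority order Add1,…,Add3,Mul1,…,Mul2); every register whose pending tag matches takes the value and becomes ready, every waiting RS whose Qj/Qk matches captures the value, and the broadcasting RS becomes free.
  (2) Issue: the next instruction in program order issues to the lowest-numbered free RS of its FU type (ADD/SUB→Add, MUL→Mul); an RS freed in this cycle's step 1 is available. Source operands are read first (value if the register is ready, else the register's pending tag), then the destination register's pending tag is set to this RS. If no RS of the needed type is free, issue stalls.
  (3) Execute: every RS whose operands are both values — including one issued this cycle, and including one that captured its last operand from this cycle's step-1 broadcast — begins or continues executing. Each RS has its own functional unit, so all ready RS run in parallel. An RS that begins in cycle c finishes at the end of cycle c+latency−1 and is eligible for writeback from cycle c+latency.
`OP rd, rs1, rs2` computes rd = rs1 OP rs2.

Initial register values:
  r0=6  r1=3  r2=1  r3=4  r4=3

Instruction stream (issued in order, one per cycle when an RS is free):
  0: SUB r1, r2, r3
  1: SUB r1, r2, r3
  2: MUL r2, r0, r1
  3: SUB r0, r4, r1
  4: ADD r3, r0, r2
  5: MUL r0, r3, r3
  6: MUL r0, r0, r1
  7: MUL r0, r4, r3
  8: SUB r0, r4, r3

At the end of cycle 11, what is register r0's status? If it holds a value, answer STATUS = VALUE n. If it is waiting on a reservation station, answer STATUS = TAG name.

STATUS = TAG Mul1

c1: issue SUB r1<-Add1 | r0:6,r1:Add1,r2:1,r3:4,r4:3
c2: issue SUB r1<-Add2 | r0:6,r1:Add2,r2:1,r3:4,r4:3
c3: issue MUL r2<-Mul1 | r0:6,r1:Add2,r2:Mul1,r3:4,r4:3
c4: CDB Add1=-3; issue SUB r0<-Add1 | r0:Add1,r1:Add2,r2:Mul1,r3:4,r4:3
c5: CDB Add2=-3; issue ADD r3<-Add2 | r0:Add1,r1:-3,r2:Mul1,r3:Add2,r4:3
c6: issue MUL r0<-Mul2 | r0:Mul2,r1:-3,r2:Mul1,r3:Add2,r4:3
c7: stall | r0:Mul2,r1:-3,r2:Mul1,r3:Add2,r4:3
c8: CDB Add1=6; stall | r0:Mul2,r1:-3,r2:Mul1,r3:Add2,r4:3
c9: CDB Mul1=-18; issue MUL r0<-Mul1 | r0:Mul1,r1:-3,r2:-18,r3:Add2,r4:3
c10: stall | r0:Mul1,r1:-3,r2:-18,r3:Add2,r4:3
c11: stall | r0:Mul1,r1:-3,r2:-18,r3:Add2,r4:3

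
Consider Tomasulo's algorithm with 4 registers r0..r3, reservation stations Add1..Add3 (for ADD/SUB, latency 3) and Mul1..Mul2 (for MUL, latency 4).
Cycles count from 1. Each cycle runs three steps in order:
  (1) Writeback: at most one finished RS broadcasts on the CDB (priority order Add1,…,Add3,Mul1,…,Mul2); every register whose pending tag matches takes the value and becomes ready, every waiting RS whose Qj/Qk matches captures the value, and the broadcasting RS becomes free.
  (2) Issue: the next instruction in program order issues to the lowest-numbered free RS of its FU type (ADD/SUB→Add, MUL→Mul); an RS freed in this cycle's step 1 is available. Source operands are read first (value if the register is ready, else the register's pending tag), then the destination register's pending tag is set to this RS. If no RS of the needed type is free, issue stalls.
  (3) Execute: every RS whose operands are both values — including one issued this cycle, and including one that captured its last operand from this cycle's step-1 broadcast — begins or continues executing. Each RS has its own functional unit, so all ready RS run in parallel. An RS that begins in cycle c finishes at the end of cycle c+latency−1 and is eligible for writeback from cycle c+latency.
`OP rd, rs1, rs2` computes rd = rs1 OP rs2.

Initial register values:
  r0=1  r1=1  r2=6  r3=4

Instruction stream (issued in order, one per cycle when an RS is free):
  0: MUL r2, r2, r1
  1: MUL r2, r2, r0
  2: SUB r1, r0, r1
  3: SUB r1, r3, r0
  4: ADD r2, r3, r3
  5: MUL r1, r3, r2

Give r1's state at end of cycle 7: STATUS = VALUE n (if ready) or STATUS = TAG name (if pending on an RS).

STATUS = TAG Mul1

c1: issue MUL r2<-Mul1 | r0:1,r1:1,r2:Mul1,r3:4
c2: issue MUL r2<-Mul2 | r0:1,r1:1,r2:Mul2,r3:4
c3: issue SUB r1<-Add1 | r0:1,r1:Add1,r2:Mul2,r3:4
c4: issue SUB r1<-Add2 | r0:1,r1:Add2,r2:Mul2,r3:4
c5: CDB Mul1=6; issue ADD r2<-Add3 | r0:1,r1:Add2,r2:Add3,r3:4
c6: CDB Add1=0; issue MUL r1<-Mul1 | r0:1,r1:Mul1,r2:Add3,r3:4
c7: CDB Add2=3 | r0:1,r1:Mul1,r2:Add3,r3:4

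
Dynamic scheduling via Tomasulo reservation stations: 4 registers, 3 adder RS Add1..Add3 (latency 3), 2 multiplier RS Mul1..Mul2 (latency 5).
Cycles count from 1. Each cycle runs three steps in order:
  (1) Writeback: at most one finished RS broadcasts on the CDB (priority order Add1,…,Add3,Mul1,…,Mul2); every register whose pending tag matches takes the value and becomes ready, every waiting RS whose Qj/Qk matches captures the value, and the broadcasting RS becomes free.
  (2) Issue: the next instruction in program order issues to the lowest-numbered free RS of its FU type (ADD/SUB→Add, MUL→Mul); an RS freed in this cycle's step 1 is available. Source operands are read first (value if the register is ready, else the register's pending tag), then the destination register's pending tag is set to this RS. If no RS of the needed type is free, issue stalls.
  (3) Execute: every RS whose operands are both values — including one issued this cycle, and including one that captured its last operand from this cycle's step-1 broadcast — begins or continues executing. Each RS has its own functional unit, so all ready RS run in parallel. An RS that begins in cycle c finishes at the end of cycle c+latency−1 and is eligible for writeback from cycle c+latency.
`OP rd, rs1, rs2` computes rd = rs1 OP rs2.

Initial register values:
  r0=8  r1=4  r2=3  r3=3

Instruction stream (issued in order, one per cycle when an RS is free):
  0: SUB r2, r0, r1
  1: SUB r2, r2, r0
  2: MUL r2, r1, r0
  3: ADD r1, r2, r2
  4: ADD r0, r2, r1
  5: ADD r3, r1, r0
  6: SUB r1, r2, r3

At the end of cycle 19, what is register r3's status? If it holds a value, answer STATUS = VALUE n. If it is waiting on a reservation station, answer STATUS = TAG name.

STATUS = VALUE 160

cycle 1: issue SUB r2<-Add1 // r0:8,r1:4,r2:Add1,r3:3
cycle 2: issue SUB r2<-Add2 // r0:8,r1:4,r2:Add2,r3:3
cycle 3: issue MUL r2<-Mul1 // r0:8,r1:4,r2:Mul1,r3:3
cycle 4: CDB Add1=4; issue ADD r1<-Add1 // r0:8,r1:Add1,r2:Mul1,r3:3
cycle 5: issue ADD r0<-Add3 // r0:Add3,r1:Add1,r2:Mul1,r3:3
cycle 6: stall // r0:Add3,r1:Add1,r2:Mul1,r3:3
cycle 7: CDB Add2=-4; issue ADD r3<-Add2 // r0:Add3,r1:Add1,r2:Mul1,r3:Add2
cycle 8: CDB Mul1=32; stall // r0:Add3,r1:Add1,r2:32,r3:Add2
cycle 9: stall // r0:Add3,r1:Add1,r2:32,r3:Add2
cycle 10: stall // r0:Add3,r1:Add1,r2:32,r3:Add2
cycle 11: CDB Add1=64; issue SUB r1<-Add1 // r0:Add3,r1:Add1,r2:32,r3:Add2
cycle 12: - // r0:Add3,r1:Add1,r2:32,r3:Add2
cycle 13: - // r0:Add3,r1:Add1,r2:32,r3:Add2
cycle 14: CDB Add3=96 // r0:96,r1:Add1,r2:32,r3:Add2
cycle 15: - // r0:96,r1:Add1,r2:32,r3:Add2
cycle 16: - // r0:96,r1:Add1,r2:32,r3:Add2
cycle 17: CDB Add2=160 // r0:96,r1:Add1,r2:32,r3:160
cycle 18: - // r0:96,r1:Add1,r2:32,r3:160
cycle 19: - // r0:96,r1:Add1,r2:32,r3:160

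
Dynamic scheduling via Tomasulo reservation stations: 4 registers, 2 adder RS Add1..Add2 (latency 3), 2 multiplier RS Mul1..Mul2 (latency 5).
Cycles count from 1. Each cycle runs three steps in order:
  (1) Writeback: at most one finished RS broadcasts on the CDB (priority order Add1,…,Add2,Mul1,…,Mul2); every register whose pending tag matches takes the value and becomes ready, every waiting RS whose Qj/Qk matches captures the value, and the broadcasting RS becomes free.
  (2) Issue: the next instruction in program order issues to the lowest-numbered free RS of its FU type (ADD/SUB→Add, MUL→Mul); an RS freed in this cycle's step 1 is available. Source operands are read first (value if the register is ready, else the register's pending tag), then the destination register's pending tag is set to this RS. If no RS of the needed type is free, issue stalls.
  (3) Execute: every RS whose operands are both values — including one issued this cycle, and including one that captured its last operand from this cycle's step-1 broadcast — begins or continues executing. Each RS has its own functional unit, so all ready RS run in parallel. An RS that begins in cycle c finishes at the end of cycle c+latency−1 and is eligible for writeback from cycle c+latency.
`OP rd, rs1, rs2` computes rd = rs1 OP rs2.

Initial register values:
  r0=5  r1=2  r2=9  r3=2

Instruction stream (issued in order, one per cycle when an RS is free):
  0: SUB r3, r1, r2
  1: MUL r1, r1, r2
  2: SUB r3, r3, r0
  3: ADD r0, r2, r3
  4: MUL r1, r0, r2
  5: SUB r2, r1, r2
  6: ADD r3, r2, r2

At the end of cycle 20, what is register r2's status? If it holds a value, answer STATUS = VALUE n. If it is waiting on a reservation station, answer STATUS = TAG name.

c1: issue SUB r3<-Add1 | r0:5,r1:2,r2:9,r3:Add1
c2: issue MUL r1<-Mul1 | r0:5,r1:Mul1,r2:9,r3:Add1
c3: issue SUB r3<-Add2 | r0:5,r1:Mul1,r2:9,r3:Add2
c4: CDB Add1=-7; issue ADD r0<-Add1 | r0:Add1,r1:Mul1,r2:9,r3:Add2
c5: issue MUL r1<-Mul2 | r0:Add1,r1:Mul2,r2:9,r3:Add2
c6: stall | r0:Add1,r1:Mul2,r2:9,r3:Add2
c7: CDB Add2=-12; issue SUB r2<-Add2 | r0:Add1,r1:Mul2,r2:Add2,r3:-12
c8: CDB Mul1=18; stall | r0:Add1,r1:Mul2,r2:Add2,r3:-12
c9: stall | r0:Add1,r1:Mul2,r2:Add2,r3:-12
c10: CDB Add1=-3; issue ADD r3<-Add1 | r0:-3,r1:Mul2,r2:Add2,r3:Add1
c11: - | r0:-3,r1:Mul2,r2:Add2,r3:Add1
c12: - | r0:-3,r1:Mul2,r2:Add2,r3:Add1
c13: - | r0:-3,r1:Mul2,r2:Add2,r3:Add1
c14: - | r0:-3,r1:Mul2,r2:Add2,r3:Add1
c15: CDB Mul2=-27 | r0:-3,r1:-27,r2:Add2,r3:Add1
c16: - | r0:-3,r1:-27,r2:Add2,r3:Add1
c17: - | r0:-3,r1:-27,r2:Add2,r3:Add1
c18: CDB Add2=-36 | r0:-3,r1:-27,r2:-36,r3:Add1
c19: - | r0:-3,r1:-27,r2:-36,r3:Add1
c20: - | r0:-3,r1:-27,r2:-36,r3:Add1

STATUS = VALUE -36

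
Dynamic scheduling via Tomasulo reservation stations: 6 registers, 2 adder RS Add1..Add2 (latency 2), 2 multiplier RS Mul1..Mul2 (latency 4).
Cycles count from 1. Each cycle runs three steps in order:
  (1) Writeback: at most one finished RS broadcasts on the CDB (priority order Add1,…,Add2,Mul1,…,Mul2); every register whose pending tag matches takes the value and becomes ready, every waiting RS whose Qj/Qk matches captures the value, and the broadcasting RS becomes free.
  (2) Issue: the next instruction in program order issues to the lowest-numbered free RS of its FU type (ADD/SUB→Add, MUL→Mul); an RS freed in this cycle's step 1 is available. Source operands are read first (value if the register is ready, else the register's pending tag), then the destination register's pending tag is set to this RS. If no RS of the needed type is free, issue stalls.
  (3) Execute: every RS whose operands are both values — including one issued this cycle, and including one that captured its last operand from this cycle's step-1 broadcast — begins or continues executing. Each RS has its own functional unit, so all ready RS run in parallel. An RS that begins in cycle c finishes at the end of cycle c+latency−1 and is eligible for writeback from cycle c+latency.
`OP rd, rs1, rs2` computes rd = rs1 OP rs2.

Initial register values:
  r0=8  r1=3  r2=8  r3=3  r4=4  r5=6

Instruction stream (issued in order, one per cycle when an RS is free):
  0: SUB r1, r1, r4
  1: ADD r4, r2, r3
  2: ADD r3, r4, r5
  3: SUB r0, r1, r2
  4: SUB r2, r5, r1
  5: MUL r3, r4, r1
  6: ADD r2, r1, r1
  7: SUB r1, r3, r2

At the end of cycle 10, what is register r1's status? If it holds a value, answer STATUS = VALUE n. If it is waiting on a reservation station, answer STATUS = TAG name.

STATUS = TAG Add2

cycle 1: issue SUB r1<-Add1 // r0:8,r1:Add1,r2:8,r3:3,r4:4,r5:6
cycle 2: issue ADD r4<-Add2 // r0:8,r1:Add1,r2:8,r3:3,r4:Add2,r5:6
cycle 3: CDB Add1=-1; issue ADD r3<-Add1 // r0:8,r1:-1,r2:8,r3:Add1,r4:Add2,r5:6
cycle 4: CDB Add2=11; issue SUB r0<-Add2 // r0:Add2,r1:-1,r2:8,r3:Add1,r4:11,r5:6
cycle 5: stall // r0:Add2,r1:-1,r2:8,r3:Add1,r4:11,r5:6
cycle 6: CDB Add1=17; issue SUB r2<-Add1 // r0:Add2,r1:-1,r2:Add1,r3:17,r4:11,r5:6
cycle 7: CDB Add2=-9; issue MUL r3<-Mul1 // r0:-9,r1:-1,r2:Add1,r3:Mul1,r4:11,r5:6
cycle 8: CDB Add1=7; issue ADD r2<-Add1 // r0:-9,r1:-1,r2:Add1,r3:Mul1,r4:11,r5:6
cycle 9: issue SUB r1<-Add2 // r0:-9,r1:Add2,r2:Add1,r3:Mul1,r4:11,r5:6
cycle 10: CDB Add1=-2 // r0:-9,r1:Add2,r2:-2,r3:Mul1,r4:11,r5:6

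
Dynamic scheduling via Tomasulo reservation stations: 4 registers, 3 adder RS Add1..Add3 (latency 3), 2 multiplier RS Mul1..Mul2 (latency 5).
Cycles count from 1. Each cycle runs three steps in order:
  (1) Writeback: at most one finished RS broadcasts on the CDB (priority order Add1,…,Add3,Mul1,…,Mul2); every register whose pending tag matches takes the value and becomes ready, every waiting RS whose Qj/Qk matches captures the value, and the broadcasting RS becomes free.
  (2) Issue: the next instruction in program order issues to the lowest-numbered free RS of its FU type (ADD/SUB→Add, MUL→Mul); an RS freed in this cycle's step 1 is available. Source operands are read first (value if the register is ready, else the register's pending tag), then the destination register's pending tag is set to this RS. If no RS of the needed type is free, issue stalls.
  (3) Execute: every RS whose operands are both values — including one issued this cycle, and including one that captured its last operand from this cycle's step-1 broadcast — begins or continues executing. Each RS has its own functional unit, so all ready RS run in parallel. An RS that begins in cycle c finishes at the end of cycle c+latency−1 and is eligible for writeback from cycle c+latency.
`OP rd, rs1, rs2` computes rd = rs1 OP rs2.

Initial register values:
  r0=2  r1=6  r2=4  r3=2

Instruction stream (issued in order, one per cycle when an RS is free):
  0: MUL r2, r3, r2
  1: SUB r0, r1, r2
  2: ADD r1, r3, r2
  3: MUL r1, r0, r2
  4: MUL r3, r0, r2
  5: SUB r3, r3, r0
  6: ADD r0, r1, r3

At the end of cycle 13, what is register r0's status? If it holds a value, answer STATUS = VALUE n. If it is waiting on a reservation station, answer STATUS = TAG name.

  c1: issue MUL r2<-Mul1  regs: r0:2,r1:6,r2:Mul1,r3:2
  c2: issue SUB r0<-Add1  regs: r0:Add1,r1:6,r2:Mul1,r3:2
  c3: issue ADD r1<-Add2  regs: r0:Add1,r1:Add2,r2:Mul1,r3:2
  c4: issue MUL r1<-Mul2  regs: r0:Add1,r1:Mul2,r2:Mul1,r3:2
  c5: stall  regs: r0:Add1,r1:Mul2,r2:Mul1,r3:2
  c6: CDB Mul1=8; issue MUL r3<-Mul1  regs: r0:Add1,r1:Mul2,r2:8,r3:Mul1
  c7: issue SUB r3<-Add3  regs: r0:Add1,r1:Mul2,r2:8,r3:Add3
  c8: stall  regs: r0:Add1,r1:Mul2,r2:8,r3:Add3
  c9: CDB Add1=-2; issue ADD r0<-Add1  regs: r0:Add1,r1:Mul2,r2:8,r3:Add3
  c10: CDB Add2=10  regs: r0:Add1,r1:Mul2,r2:8,r3:Add3
  c11: -  regs: r0:Add1,r1:Mul2,r2:8,r3:Add3
  c12: -  regs: r0:Add1,r1:Mul2,r2:8,r3:Add3
  c13: -  regs: r0:Add1,r1:Mul2,r2:8,r3:Add3

STATUS = TAG Add1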